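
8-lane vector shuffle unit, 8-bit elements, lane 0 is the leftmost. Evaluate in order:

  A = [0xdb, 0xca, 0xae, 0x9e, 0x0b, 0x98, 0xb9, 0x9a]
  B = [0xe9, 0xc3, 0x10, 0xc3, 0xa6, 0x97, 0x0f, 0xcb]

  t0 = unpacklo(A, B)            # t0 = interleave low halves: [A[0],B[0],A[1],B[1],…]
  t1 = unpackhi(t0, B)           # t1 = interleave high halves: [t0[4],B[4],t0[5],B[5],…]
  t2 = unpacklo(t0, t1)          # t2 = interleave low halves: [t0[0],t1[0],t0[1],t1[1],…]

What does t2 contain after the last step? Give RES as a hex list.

  t0: db e9 ca c3 ae 10 9e c3
  t1: ae a6 10 97 9e 0f c3 cb
  t2: db ae e9 a6 ca 10 c3 97

RES = [ 0xdb  0xae  0xe9  0xa6  0xca  0x10  0xc3  0x97 ]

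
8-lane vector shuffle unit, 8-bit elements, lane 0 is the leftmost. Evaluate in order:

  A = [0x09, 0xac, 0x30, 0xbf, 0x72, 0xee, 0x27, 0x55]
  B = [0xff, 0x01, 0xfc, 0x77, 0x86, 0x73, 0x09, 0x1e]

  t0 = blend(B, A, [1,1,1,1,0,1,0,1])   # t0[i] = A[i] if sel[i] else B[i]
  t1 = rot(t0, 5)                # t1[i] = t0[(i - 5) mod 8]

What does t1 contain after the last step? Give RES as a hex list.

t0 = [0x09, 0xac, 0x30, 0xbf, 0x86, 0xee, 0x09, 0x55]
t1 = [0xbf, 0x86, 0xee, 0x09, 0x55, 0x09, 0xac, 0x30]

RES = [0xbf, 0x86, 0xee, 0x09, 0x55, 0x09, 0xac, 0x30]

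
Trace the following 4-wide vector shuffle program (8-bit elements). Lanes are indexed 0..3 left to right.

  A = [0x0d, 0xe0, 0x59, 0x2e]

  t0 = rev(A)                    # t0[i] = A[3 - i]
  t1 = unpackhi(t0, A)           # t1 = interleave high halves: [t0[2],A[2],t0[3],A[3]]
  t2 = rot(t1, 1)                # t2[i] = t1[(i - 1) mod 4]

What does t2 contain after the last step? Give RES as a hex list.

→ t0 |2e|59|e0|0d|
→ t1 |e0|59|0d|2e|
→ t2 |2e|e0|59|0d|

RES = [ 0x2e  0xe0  0x59  0x0d ]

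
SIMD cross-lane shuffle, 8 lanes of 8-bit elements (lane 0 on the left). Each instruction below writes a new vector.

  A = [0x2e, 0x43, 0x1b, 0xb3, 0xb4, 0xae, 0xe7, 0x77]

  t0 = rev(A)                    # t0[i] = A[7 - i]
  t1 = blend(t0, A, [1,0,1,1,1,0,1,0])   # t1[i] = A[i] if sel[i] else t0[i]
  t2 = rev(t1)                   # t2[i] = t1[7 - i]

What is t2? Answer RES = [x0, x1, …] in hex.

RES = [0x2e, 0xe7, 0x1b, 0xb4, 0xb3, 0x1b, 0xe7, 0x2e]

→ t0 |77|e7|ae|b4|b3|1b|43|2e|
→ t1 |2e|e7|1b|b3|b4|1b|e7|2e|
→ t2 |2e|e7|1b|b4|b3|1b|e7|2e|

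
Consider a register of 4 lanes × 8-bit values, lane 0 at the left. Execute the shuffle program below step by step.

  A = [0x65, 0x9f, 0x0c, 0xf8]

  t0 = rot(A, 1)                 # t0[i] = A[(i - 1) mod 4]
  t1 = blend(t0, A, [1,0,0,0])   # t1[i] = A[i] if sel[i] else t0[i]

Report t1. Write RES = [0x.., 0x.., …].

→ t0 |f8|65|9f|0c|
→ t1 |65|65|9f|0c|

RES = [0x65, 0x65, 0x9f, 0x0c]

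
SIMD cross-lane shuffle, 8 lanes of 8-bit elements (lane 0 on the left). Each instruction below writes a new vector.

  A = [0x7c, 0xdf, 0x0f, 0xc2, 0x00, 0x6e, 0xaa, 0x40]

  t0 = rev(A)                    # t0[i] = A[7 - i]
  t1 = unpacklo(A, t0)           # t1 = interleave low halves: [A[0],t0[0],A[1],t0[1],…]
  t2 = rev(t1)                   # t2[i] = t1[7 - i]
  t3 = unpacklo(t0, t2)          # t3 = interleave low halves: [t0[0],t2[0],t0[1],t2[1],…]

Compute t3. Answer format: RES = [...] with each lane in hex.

RES = [ 0x40  0x00  0xaa  0xc2  0x6e  0x6e  0x00  0x0f ]

  t0: 40 aa 6e 00 c2 0f df 7c
  t1: 7c 40 df aa 0f 6e c2 00
  t2: 00 c2 6e 0f aa df 40 7c
  t3: 40 00 aa c2 6e 6e 00 0f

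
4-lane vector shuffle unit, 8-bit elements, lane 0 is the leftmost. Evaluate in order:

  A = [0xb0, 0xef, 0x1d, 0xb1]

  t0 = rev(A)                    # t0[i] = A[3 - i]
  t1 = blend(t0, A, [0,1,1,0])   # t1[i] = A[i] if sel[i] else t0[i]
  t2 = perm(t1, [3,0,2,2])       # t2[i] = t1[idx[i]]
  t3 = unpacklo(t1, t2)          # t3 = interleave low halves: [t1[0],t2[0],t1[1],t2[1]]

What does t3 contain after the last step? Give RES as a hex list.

RES = [ 0xb1  0xb0  0xef  0xb1 ]

→ t0 |b1|1d|ef|b0|
→ t1 |b1|ef|1d|b0|
→ t2 |b0|b1|1d|1d|
→ t3 |b1|b0|ef|b1|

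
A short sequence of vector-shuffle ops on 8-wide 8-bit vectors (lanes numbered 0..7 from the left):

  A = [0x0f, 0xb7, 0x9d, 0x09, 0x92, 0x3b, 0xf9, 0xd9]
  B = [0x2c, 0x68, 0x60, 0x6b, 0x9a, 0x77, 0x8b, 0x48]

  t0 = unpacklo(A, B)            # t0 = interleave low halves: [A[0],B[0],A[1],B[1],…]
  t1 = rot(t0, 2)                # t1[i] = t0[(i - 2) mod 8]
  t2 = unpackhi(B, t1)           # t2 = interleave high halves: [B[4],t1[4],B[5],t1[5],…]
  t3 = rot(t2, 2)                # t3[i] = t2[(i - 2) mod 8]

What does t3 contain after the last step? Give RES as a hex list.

t0 = [0x0f, 0x2c, 0xb7, 0x68, 0x9d, 0x60, 0x09, 0x6b]
t1 = [0x09, 0x6b, 0x0f, 0x2c, 0xb7, 0x68, 0x9d, 0x60]
t2 = [0x9a, 0xb7, 0x77, 0x68, 0x8b, 0x9d, 0x48, 0x60]
t3 = [0x48, 0x60, 0x9a, 0xb7, 0x77, 0x68, 0x8b, 0x9d]

RES = [ 0x48  0x60  0x9a  0xb7  0x77  0x68  0x8b  0x9d ]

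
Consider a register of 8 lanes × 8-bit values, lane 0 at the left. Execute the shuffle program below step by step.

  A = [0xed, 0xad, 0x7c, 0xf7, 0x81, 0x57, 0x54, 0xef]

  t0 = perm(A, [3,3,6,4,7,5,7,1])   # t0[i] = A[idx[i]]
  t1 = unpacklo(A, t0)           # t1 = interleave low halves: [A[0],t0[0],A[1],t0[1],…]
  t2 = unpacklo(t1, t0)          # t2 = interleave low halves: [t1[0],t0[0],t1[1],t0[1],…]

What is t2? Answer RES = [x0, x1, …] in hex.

RES = [ 0xed  0xf7  0xf7  0xf7  0xad  0x54  0xf7  0x81 ]

t0 = [0xf7, 0xf7, 0x54, 0x81, 0xef, 0x57, 0xef, 0xad]
t1 = [0xed, 0xf7, 0xad, 0xf7, 0x7c, 0x54, 0xf7, 0x81]
t2 = [0xed, 0xf7, 0xf7, 0xf7, 0xad, 0x54, 0xf7, 0x81]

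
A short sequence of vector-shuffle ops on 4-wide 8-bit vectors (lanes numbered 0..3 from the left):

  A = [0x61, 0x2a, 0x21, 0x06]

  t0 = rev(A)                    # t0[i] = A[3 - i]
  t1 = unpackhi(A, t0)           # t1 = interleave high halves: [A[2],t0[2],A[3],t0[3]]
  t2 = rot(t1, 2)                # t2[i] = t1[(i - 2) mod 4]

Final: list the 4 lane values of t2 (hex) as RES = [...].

RES = [0x06, 0x61, 0x21, 0x2a]

  t0: 06 21 2a 61
  t1: 21 2a 06 61
  t2: 06 61 21 2a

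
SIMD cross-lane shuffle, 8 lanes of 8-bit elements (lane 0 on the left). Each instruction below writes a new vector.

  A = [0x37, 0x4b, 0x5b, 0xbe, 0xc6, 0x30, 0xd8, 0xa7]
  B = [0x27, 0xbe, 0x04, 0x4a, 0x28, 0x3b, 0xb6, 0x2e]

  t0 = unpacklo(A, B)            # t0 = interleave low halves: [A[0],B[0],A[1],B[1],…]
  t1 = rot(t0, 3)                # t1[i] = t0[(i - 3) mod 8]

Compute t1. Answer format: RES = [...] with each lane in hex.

  t0: 37 27 4b be 5b 04 be 4a
  t1: 04 be 4a 37 27 4b be 5b

RES = [ 0x04  0xbe  0x4a  0x37  0x27  0x4b  0xbe  0x5b ]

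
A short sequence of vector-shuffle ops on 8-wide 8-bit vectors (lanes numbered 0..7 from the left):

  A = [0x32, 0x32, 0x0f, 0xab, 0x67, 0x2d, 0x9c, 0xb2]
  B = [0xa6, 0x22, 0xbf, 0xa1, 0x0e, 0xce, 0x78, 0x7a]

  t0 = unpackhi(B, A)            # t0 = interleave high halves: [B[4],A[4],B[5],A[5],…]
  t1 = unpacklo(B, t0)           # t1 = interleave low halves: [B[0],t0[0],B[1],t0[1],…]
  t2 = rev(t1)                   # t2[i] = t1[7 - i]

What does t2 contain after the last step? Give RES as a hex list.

RES = [0x2d, 0xa1, 0xce, 0xbf, 0x67, 0x22, 0x0e, 0xa6]

→ t0 |0e|67|ce|2d|78|9c|7a|b2|
→ t1 |a6|0e|22|67|bf|ce|a1|2d|
→ t2 |2d|a1|ce|bf|67|22|0e|a6|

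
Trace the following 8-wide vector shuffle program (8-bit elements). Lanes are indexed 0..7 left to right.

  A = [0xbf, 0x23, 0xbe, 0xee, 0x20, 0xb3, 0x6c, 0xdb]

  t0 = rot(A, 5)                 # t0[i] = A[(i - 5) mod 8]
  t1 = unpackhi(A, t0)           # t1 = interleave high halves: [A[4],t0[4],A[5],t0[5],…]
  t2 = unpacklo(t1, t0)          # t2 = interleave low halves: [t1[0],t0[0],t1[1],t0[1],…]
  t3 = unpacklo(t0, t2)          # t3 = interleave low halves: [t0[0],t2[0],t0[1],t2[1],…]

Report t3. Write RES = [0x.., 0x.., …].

→ t0 |ee|20|b3|6c|db|bf|23|be|
→ t1 |20|db|b3|bf|6c|23|db|be|
→ t2 |20|ee|db|20|b3|b3|bf|6c|
→ t3 |ee|20|20|ee|b3|db|6c|20|

RES = [ 0xee  0x20  0x20  0xee  0xb3  0xdb  0x6c  0x20 ]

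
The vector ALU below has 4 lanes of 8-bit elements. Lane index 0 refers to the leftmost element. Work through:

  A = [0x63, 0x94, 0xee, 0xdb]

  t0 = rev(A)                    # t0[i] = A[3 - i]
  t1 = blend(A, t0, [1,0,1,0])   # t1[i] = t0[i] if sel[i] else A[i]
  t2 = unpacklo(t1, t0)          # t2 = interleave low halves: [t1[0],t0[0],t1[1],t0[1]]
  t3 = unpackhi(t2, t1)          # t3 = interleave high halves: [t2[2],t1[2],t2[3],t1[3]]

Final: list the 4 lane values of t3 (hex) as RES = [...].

  t0: db ee 94 63
  t1: db 94 94 db
  t2: db db 94 ee
  t3: 94 94 ee db

RES = [0x94, 0x94, 0xee, 0xdb]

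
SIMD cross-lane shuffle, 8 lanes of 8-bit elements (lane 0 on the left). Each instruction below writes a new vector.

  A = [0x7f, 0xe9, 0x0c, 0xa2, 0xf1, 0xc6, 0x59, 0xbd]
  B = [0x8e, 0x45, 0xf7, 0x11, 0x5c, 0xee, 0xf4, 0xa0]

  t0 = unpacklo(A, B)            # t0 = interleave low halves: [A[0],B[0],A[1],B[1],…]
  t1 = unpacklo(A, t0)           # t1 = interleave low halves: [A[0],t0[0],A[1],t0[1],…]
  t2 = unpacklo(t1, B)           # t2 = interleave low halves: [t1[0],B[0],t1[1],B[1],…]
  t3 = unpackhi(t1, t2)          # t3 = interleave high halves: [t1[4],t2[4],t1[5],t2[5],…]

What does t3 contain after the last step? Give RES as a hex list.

RES = [ 0x0c  0xe9  0xe9  0xf7  0xa2  0x8e  0x45  0x11 ]

t0 = [0x7f, 0x8e, 0xe9, 0x45, 0x0c, 0xf7, 0xa2, 0x11]
t1 = [0x7f, 0x7f, 0xe9, 0x8e, 0x0c, 0xe9, 0xa2, 0x45]
t2 = [0x7f, 0x8e, 0x7f, 0x45, 0xe9, 0xf7, 0x8e, 0x11]
t3 = [0x0c, 0xe9, 0xe9, 0xf7, 0xa2, 0x8e, 0x45, 0x11]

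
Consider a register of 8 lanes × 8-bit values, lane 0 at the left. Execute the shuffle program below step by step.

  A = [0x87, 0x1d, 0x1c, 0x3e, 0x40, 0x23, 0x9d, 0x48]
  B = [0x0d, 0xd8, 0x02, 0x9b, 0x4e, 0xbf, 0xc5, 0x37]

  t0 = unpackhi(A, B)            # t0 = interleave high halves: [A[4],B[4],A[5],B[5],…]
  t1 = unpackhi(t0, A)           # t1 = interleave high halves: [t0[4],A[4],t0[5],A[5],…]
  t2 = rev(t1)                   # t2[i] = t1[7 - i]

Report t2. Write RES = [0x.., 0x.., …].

  t0: 40 4e 23 bf 9d c5 48 37
  t1: 9d 40 c5 23 48 9d 37 48
  t2: 48 37 9d 48 23 c5 40 9d

RES = [0x48, 0x37, 0x9d, 0x48, 0x23, 0xc5, 0x40, 0x9d]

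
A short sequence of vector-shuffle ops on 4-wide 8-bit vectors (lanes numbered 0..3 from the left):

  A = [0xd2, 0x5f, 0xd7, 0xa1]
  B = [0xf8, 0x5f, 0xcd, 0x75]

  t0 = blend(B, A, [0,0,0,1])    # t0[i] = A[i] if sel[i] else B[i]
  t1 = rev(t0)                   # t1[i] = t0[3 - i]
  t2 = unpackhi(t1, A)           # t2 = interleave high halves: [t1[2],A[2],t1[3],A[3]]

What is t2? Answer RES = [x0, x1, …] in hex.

  t0: f8 5f cd a1
  t1: a1 cd 5f f8
  t2: 5f d7 f8 a1

RES = [ 0x5f  0xd7  0xf8  0xa1 ]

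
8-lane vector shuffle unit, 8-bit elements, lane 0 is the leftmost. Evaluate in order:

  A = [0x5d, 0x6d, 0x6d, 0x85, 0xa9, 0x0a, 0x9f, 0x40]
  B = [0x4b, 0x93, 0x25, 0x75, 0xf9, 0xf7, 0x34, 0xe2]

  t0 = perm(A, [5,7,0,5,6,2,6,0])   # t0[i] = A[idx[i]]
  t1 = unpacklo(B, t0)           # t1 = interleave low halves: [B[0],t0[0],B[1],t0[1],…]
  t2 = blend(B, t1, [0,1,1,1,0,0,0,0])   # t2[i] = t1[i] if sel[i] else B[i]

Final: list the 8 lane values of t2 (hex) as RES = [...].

RES = [0x4b, 0x0a, 0x93, 0x40, 0xf9, 0xf7, 0x34, 0xe2]

  t0: 0a 40 5d 0a 9f 6d 9f 5d
  t1: 4b 0a 93 40 25 5d 75 0a
  t2: 4b 0a 93 40 f9 f7 34 e2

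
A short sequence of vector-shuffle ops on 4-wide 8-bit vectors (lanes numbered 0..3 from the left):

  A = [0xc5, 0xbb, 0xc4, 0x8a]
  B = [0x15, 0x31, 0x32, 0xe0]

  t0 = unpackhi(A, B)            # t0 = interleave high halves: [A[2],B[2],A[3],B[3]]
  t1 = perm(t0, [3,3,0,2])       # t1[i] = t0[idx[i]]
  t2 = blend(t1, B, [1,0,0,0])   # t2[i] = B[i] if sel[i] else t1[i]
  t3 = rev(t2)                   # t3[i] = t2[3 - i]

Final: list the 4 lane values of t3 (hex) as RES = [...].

→ t0 |c4|32|8a|e0|
→ t1 |e0|e0|c4|8a|
→ t2 |15|e0|c4|8a|
→ t3 |8a|c4|e0|15|

RES = [0x8a, 0xc4, 0xe0, 0x15]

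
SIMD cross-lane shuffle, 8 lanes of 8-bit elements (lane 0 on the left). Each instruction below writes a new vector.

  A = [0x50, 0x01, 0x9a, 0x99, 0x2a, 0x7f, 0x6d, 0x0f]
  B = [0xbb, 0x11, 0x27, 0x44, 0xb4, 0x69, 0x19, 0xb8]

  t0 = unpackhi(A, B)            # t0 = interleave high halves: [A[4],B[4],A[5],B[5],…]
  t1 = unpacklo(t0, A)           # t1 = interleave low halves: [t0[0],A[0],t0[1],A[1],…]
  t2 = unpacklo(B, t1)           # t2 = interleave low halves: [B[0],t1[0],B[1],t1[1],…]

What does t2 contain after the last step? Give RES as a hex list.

RES = [ 0xbb  0x2a  0x11  0x50  0x27  0xb4  0x44  0x01 ]

t0 = [0x2a, 0xb4, 0x7f, 0x69, 0x6d, 0x19, 0x0f, 0xb8]
t1 = [0x2a, 0x50, 0xb4, 0x01, 0x7f, 0x9a, 0x69, 0x99]
t2 = [0xbb, 0x2a, 0x11, 0x50, 0x27, 0xb4, 0x44, 0x01]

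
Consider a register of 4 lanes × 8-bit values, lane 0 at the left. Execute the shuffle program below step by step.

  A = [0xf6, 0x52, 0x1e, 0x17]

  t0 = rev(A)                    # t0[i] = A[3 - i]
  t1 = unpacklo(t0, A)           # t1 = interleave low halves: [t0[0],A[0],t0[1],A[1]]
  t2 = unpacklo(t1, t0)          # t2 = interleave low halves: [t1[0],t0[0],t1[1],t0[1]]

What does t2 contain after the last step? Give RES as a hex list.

t0 = [0x17, 0x1e, 0x52, 0xf6]
t1 = [0x17, 0xf6, 0x1e, 0x52]
t2 = [0x17, 0x17, 0xf6, 0x1e]

RES = [ 0x17  0x17  0xf6  0x1e ]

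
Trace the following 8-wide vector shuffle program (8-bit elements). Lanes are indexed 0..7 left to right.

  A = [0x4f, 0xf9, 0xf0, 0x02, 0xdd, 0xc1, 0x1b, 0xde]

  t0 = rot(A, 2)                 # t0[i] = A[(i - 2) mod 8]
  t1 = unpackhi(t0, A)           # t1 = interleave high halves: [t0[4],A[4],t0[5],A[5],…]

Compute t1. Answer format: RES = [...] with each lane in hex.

→ t0 |1b|de|4f|f9|f0|02|dd|c1|
→ t1 |f0|dd|02|c1|dd|1b|c1|de|

RES = [0xf0, 0xdd, 0x02, 0xc1, 0xdd, 0x1b, 0xc1, 0xde]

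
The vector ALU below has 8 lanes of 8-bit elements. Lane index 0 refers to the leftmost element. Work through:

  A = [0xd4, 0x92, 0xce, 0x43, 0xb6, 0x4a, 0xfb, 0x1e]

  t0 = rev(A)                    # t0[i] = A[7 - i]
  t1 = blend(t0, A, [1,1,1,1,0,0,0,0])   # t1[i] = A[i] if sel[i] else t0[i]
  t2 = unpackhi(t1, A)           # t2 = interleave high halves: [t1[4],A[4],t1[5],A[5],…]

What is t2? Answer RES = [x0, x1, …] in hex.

RES = [0x43, 0xb6, 0xce, 0x4a, 0x92, 0xfb, 0xd4, 0x1e]

t0 = [0x1e, 0xfb, 0x4a, 0xb6, 0x43, 0xce, 0x92, 0xd4]
t1 = [0xd4, 0x92, 0xce, 0x43, 0x43, 0xce, 0x92, 0xd4]
t2 = [0x43, 0xb6, 0xce, 0x4a, 0x92, 0xfb, 0xd4, 0x1e]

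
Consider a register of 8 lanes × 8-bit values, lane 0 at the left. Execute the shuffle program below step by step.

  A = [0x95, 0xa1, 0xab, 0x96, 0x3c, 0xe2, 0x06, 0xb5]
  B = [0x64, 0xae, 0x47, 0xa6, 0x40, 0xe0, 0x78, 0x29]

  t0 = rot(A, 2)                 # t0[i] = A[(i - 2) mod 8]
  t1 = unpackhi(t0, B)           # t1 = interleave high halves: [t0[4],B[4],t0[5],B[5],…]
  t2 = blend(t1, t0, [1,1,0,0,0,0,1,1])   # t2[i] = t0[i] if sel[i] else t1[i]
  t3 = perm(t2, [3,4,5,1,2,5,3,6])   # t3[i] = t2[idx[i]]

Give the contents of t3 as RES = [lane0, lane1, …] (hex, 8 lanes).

→ t0 |06|b5|95|a1|ab|96|3c|e2|
→ t1 |ab|40|96|e0|3c|78|e2|29|
→ t2 |06|b5|96|e0|3c|78|3c|e2|
→ t3 |e0|3c|78|b5|96|78|e0|3c|

RES = [ 0xe0  0x3c  0x78  0xb5  0x96  0x78  0xe0  0x3c ]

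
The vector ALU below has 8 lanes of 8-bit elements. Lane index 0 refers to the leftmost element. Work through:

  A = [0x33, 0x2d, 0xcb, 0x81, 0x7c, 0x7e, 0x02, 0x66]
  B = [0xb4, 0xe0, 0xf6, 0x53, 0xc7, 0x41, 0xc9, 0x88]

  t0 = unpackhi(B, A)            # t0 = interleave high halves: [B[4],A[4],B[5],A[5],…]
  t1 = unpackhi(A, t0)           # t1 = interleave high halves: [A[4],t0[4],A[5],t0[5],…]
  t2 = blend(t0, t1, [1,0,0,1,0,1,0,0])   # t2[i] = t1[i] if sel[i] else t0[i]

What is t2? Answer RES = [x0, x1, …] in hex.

RES = [ 0x7c  0x7c  0x41  0x02  0xc9  0x88  0x88  0x66 ]

→ t0 |c7|7c|41|7e|c9|02|88|66|
→ t1 |7c|c9|7e|02|02|88|66|66|
→ t2 |7c|7c|41|02|c9|88|88|66|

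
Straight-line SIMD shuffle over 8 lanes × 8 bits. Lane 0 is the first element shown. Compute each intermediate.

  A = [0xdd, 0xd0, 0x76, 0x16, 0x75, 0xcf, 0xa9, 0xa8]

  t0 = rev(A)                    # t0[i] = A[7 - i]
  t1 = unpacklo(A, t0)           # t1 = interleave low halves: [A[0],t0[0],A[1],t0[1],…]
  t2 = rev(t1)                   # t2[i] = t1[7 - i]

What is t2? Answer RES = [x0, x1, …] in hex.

→ t0 |a8|a9|cf|75|16|76|d0|dd|
→ t1 |dd|a8|d0|a9|76|cf|16|75|
→ t2 |75|16|cf|76|a9|d0|a8|dd|

RES = [ 0x75  0x16  0xcf  0x76  0xa9  0xd0  0xa8  0xdd ]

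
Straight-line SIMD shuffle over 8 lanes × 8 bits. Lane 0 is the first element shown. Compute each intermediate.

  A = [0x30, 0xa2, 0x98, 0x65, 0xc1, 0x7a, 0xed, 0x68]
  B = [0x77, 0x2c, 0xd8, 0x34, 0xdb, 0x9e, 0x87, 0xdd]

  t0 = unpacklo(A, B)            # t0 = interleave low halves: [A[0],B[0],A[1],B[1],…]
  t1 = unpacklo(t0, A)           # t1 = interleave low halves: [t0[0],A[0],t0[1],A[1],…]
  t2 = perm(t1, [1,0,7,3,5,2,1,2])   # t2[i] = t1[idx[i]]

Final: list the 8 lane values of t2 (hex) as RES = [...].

→ t0 |30|77|a2|2c|98|d8|65|34|
→ t1 |30|30|77|a2|a2|98|2c|65|
→ t2 |30|30|65|a2|98|77|30|77|

RES = [ 0x30  0x30  0x65  0xa2  0x98  0x77  0x30  0x77 ]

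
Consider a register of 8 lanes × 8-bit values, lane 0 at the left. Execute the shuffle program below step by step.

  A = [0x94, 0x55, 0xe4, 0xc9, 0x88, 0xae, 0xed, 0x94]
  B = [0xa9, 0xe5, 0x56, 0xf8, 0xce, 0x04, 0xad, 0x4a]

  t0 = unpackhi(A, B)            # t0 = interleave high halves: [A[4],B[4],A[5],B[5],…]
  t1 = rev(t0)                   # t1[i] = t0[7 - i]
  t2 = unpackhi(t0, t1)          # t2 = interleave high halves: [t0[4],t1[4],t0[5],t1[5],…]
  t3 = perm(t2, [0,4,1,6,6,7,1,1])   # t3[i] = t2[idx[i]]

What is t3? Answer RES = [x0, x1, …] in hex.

RES = [0xed, 0x94, 0x04, 0x4a, 0x4a, 0x88, 0x04, 0x04]

t0 = [0x88, 0xce, 0xae, 0x04, 0xed, 0xad, 0x94, 0x4a]
t1 = [0x4a, 0x94, 0xad, 0xed, 0x04, 0xae, 0xce, 0x88]
t2 = [0xed, 0x04, 0xad, 0xae, 0x94, 0xce, 0x4a, 0x88]
t3 = [0xed, 0x94, 0x04, 0x4a, 0x4a, 0x88, 0x04, 0x04]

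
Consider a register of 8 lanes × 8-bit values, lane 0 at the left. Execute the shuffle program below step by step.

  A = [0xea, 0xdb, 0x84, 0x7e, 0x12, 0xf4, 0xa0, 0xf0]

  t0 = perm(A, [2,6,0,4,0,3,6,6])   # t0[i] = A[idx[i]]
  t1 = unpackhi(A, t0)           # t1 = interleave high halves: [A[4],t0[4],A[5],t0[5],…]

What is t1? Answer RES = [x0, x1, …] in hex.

RES = [ 0x12  0xea  0xf4  0x7e  0xa0  0xa0  0xf0  0xa0 ]

→ t0 |84|a0|ea|12|ea|7e|a0|a0|
→ t1 |12|ea|f4|7e|a0|a0|f0|a0|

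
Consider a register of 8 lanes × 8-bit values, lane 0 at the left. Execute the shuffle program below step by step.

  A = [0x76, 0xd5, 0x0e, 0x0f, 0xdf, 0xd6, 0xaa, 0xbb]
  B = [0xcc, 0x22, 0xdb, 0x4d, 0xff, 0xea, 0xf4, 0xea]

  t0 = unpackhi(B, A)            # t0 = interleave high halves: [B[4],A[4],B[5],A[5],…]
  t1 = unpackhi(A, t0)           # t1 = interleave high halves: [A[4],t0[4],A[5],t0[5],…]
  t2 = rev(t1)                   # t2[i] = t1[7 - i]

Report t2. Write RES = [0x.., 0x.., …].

t0 = [0xff, 0xdf, 0xea, 0xd6, 0xf4, 0xaa, 0xea, 0xbb]
t1 = [0xdf, 0xf4, 0xd6, 0xaa, 0xaa, 0xea, 0xbb, 0xbb]
t2 = [0xbb, 0xbb, 0xea, 0xaa, 0xaa, 0xd6, 0xf4, 0xdf]

RES = [ 0xbb  0xbb  0xea  0xaa  0xaa  0xd6  0xf4  0xdf ]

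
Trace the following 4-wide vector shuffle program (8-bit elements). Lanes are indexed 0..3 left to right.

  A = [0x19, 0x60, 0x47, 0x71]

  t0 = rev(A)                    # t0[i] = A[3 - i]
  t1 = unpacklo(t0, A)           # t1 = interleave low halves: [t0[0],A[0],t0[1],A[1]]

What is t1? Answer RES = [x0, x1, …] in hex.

RES = [ 0x71  0x19  0x47  0x60 ]

  t0: 71 47 60 19
  t1: 71 19 47 60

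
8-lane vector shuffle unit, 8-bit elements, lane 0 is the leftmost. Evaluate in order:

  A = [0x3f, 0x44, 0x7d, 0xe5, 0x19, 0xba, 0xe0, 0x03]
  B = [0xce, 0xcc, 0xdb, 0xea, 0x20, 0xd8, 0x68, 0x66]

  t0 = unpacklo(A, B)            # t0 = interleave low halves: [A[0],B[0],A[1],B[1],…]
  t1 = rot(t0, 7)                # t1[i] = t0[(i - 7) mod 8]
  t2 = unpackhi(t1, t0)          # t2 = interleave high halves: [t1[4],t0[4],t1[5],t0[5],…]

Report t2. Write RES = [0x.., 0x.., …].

t0 = [0x3f, 0xce, 0x44, 0xcc, 0x7d, 0xdb, 0xe5, 0xea]
t1 = [0xce, 0x44, 0xcc, 0x7d, 0xdb, 0xe5, 0xea, 0x3f]
t2 = [0xdb, 0x7d, 0xe5, 0xdb, 0xea, 0xe5, 0x3f, 0xea]

RES = [0xdb, 0x7d, 0xe5, 0xdb, 0xea, 0xe5, 0x3f, 0xea]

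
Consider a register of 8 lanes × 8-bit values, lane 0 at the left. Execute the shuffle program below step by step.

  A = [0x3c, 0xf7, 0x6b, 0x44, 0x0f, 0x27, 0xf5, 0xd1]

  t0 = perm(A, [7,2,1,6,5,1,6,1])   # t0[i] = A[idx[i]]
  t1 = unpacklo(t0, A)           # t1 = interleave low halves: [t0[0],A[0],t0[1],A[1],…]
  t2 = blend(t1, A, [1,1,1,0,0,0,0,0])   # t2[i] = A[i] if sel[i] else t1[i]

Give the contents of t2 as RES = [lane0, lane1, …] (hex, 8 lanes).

RES = [0x3c, 0xf7, 0x6b, 0xf7, 0xf7, 0x6b, 0xf5, 0x44]

  t0: d1 6b f7 f5 27 f7 f5 f7
  t1: d1 3c 6b f7 f7 6b f5 44
  t2: 3c f7 6b f7 f7 6b f5 44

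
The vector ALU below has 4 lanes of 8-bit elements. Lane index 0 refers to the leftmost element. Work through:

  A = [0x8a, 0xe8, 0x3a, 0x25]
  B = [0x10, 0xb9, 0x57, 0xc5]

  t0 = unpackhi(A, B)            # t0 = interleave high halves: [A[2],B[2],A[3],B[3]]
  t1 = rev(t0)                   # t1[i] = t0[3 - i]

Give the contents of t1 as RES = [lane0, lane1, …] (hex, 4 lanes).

RES = [0xc5, 0x25, 0x57, 0x3a]

  t0: 3a 57 25 c5
  t1: c5 25 57 3a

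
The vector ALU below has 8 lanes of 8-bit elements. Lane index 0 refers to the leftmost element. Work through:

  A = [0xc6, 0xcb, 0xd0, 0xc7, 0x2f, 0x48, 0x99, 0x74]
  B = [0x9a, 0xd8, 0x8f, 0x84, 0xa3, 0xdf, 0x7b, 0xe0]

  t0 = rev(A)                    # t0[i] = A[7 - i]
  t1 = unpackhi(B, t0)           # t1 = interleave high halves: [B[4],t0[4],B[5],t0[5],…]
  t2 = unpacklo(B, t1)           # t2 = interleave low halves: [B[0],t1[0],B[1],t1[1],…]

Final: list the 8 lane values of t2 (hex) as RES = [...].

→ t0 |74|99|48|2f|c7|d0|cb|c6|
→ t1 |a3|c7|df|d0|7b|cb|e0|c6|
→ t2 |9a|a3|d8|c7|8f|df|84|d0|

RES = [ 0x9a  0xa3  0xd8  0xc7  0x8f  0xdf  0x84  0xd0 ]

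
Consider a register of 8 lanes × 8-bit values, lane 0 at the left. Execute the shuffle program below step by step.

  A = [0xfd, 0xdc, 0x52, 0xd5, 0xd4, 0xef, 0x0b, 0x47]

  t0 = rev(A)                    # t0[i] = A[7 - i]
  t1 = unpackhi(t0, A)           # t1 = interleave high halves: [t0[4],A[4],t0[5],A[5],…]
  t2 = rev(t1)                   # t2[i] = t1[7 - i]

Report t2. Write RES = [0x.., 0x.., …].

RES = [ 0x47  0xfd  0x0b  0xdc  0xef  0x52  0xd4  0xd5 ]

t0 = [0x47, 0x0b, 0xef, 0xd4, 0xd5, 0x52, 0xdc, 0xfd]
t1 = [0xd5, 0xd4, 0x52, 0xef, 0xdc, 0x0b, 0xfd, 0x47]
t2 = [0x47, 0xfd, 0x0b, 0xdc, 0xef, 0x52, 0xd4, 0xd5]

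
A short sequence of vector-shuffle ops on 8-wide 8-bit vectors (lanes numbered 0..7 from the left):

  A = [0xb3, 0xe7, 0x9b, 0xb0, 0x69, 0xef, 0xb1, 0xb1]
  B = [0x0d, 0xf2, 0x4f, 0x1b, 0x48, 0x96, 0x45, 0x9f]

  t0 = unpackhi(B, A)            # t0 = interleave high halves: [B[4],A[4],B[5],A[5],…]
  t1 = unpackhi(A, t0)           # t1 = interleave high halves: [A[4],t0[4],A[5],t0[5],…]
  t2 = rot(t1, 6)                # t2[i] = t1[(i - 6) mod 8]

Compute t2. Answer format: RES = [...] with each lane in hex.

  t0: 48 69 96 ef 45 b1 9f b1
  t1: 69 45 ef b1 b1 9f b1 b1
  t2: ef b1 b1 9f b1 b1 69 45

RES = [0xef, 0xb1, 0xb1, 0x9f, 0xb1, 0xb1, 0x69, 0x45]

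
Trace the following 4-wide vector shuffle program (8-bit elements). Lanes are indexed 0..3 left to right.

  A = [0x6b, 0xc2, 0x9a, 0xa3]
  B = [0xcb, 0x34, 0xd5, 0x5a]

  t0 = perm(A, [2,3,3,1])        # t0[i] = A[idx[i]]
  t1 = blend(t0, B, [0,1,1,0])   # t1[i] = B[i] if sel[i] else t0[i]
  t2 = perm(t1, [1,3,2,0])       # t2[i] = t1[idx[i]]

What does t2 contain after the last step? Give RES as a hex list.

RES = [0x34, 0xc2, 0xd5, 0x9a]

  t0: 9a a3 a3 c2
  t1: 9a 34 d5 c2
  t2: 34 c2 d5 9a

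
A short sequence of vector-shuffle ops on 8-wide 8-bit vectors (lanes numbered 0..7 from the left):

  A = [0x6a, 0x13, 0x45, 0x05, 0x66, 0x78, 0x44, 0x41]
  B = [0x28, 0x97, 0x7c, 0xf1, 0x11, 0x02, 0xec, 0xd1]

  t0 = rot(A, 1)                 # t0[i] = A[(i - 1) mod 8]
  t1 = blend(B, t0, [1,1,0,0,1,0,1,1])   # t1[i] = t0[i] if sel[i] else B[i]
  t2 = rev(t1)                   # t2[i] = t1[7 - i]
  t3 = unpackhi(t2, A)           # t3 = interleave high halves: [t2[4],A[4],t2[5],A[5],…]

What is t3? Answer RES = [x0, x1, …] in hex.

→ t0 |41|6a|13|45|05|66|78|44|
→ t1 |41|6a|7c|f1|05|02|78|44|
→ t2 |44|78|02|05|f1|7c|6a|41|
→ t3 |f1|66|7c|78|6a|44|41|41|

RES = [ 0xf1  0x66  0x7c  0x78  0x6a  0x44  0x41  0x41 ]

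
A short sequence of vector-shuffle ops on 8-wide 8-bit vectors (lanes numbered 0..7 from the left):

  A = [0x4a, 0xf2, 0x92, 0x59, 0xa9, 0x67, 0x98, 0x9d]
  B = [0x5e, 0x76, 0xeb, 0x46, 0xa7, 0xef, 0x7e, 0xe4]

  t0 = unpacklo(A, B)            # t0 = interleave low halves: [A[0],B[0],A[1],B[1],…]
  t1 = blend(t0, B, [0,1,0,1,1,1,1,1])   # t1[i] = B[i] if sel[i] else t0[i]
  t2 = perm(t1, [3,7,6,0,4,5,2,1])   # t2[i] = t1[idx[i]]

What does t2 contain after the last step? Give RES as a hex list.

RES = [0x46, 0xe4, 0x7e, 0x4a, 0xa7, 0xef, 0xf2, 0x76]

→ t0 |4a|5e|f2|76|92|eb|59|46|
→ t1 |4a|76|f2|46|a7|ef|7e|e4|
→ t2 |46|e4|7e|4a|a7|ef|f2|76|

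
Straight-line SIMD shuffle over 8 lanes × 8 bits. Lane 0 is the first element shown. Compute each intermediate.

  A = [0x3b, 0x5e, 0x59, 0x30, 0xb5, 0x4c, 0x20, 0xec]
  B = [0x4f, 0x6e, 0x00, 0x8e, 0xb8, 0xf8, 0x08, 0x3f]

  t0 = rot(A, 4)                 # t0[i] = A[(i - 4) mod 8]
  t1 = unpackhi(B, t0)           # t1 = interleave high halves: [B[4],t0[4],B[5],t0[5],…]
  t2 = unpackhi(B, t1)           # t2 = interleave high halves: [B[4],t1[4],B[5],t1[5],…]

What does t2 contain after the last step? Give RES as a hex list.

RES = [0xb8, 0x08, 0xf8, 0x59, 0x08, 0x3f, 0x3f, 0x30]

→ t0 |b5|4c|20|ec|3b|5e|59|30|
→ t1 |b8|3b|f8|5e|08|59|3f|30|
→ t2 |b8|08|f8|59|08|3f|3f|30|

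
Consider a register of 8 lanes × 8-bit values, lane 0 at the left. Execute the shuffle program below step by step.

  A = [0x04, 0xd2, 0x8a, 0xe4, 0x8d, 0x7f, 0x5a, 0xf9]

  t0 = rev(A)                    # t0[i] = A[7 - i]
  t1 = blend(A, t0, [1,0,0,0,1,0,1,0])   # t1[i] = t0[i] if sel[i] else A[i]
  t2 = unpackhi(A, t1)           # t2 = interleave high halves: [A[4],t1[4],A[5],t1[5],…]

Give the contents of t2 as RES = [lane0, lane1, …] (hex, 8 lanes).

t0 = [0xf9, 0x5a, 0x7f, 0x8d, 0xe4, 0x8a, 0xd2, 0x04]
t1 = [0xf9, 0xd2, 0x8a, 0xe4, 0xe4, 0x7f, 0xd2, 0xf9]
t2 = [0x8d, 0xe4, 0x7f, 0x7f, 0x5a, 0xd2, 0xf9, 0xf9]

RES = [ 0x8d  0xe4  0x7f  0x7f  0x5a  0xd2  0xf9  0xf9 ]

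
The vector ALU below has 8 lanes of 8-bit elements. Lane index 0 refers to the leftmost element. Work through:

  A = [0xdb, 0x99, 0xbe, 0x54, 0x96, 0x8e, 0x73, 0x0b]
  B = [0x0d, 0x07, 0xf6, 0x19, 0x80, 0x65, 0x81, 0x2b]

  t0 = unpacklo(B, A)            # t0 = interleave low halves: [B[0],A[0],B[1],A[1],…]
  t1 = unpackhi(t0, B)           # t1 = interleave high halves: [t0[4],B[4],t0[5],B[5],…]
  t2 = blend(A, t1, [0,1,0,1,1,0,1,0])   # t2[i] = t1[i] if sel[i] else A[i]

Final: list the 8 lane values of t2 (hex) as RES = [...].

RES = [ 0xdb  0x80  0xbe  0x65  0x19  0x8e  0x54  0x0b ]

t0 = [0x0d, 0xdb, 0x07, 0x99, 0xf6, 0xbe, 0x19, 0x54]
t1 = [0xf6, 0x80, 0xbe, 0x65, 0x19, 0x81, 0x54, 0x2b]
t2 = [0xdb, 0x80, 0xbe, 0x65, 0x19, 0x8e, 0x54, 0x0b]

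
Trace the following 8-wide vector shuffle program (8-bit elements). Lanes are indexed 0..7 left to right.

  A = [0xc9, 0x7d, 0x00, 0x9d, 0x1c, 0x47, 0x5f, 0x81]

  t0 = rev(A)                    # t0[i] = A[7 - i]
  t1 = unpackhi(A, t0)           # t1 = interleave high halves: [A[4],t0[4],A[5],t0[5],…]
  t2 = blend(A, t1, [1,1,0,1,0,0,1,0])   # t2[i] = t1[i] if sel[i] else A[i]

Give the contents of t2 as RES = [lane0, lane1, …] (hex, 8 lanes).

RES = [ 0x1c  0x9d  0x00  0x00  0x1c  0x47  0x81  0x81 ]

  t0: 81 5f 47 1c 9d 00 7d c9
  t1: 1c 9d 47 00 5f 7d 81 c9
  t2: 1c 9d 00 00 1c 47 81 81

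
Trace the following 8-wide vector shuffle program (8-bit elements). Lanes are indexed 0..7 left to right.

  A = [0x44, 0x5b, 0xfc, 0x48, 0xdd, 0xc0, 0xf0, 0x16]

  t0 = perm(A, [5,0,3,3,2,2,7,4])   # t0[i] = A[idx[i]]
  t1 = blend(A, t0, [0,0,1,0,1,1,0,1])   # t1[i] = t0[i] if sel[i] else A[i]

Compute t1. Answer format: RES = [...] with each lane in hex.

RES = [0x44, 0x5b, 0x48, 0x48, 0xfc, 0xfc, 0xf0, 0xdd]

  t0: c0 44 48 48 fc fc 16 dd
  t1: 44 5b 48 48 fc fc f0 dd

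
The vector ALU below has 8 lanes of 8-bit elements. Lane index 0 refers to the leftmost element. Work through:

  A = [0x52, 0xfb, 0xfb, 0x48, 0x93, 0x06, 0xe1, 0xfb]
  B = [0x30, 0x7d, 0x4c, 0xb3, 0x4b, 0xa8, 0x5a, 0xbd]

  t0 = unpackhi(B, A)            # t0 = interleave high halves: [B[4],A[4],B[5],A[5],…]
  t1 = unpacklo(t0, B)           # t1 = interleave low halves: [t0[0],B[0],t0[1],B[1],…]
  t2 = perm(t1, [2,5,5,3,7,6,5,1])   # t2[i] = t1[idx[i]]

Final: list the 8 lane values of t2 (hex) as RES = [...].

t0 = [0x4b, 0x93, 0xa8, 0x06, 0x5a, 0xe1, 0xbd, 0xfb]
t1 = [0x4b, 0x30, 0x93, 0x7d, 0xa8, 0x4c, 0x06, 0xb3]
t2 = [0x93, 0x4c, 0x4c, 0x7d, 0xb3, 0x06, 0x4c, 0x30]

RES = [ 0x93  0x4c  0x4c  0x7d  0xb3  0x06  0x4c  0x30 ]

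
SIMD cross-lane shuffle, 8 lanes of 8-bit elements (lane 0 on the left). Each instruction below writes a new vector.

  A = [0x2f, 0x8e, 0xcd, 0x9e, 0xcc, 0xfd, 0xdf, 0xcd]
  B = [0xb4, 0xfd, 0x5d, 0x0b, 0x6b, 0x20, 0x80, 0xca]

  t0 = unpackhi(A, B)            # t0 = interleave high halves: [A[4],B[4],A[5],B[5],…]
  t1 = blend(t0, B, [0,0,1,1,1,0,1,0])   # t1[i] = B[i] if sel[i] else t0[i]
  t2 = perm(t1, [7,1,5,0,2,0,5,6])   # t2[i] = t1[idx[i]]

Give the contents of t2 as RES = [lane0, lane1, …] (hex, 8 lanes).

RES = [ 0xca  0x6b  0x80  0xcc  0x5d  0xcc  0x80  0x80 ]

t0 = [0xcc, 0x6b, 0xfd, 0x20, 0xdf, 0x80, 0xcd, 0xca]
t1 = [0xcc, 0x6b, 0x5d, 0x0b, 0x6b, 0x80, 0x80, 0xca]
t2 = [0xca, 0x6b, 0x80, 0xcc, 0x5d, 0xcc, 0x80, 0x80]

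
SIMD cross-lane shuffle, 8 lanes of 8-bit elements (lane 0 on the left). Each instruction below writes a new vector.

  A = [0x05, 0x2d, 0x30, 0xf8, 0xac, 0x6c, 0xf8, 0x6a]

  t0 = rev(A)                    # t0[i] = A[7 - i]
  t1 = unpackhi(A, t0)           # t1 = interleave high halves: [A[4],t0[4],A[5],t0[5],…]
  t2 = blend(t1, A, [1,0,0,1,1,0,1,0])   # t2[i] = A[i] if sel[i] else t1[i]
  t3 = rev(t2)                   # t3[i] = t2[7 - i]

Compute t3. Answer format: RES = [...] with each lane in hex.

  t0: 6a f8 6c ac f8 30 2d 05
  t1: ac f8 6c 30 f8 2d 6a 05
  t2: 05 f8 6c f8 ac 2d f8 05
  t3: 05 f8 2d ac f8 6c f8 05

RES = [0x05, 0xf8, 0x2d, 0xac, 0xf8, 0x6c, 0xf8, 0x05]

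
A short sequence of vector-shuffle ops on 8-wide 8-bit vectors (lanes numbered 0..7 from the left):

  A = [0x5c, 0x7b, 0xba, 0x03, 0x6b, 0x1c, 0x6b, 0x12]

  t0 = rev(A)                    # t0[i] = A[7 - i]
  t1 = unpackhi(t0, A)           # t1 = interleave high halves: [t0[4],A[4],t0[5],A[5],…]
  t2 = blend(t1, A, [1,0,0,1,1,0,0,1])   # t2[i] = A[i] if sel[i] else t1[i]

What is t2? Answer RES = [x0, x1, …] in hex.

RES = [0x5c, 0x6b, 0xba, 0x03, 0x6b, 0x6b, 0x5c, 0x12]

t0 = [0x12, 0x6b, 0x1c, 0x6b, 0x03, 0xba, 0x7b, 0x5c]
t1 = [0x03, 0x6b, 0xba, 0x1c, 0x7b, 0x6b, 0x5c, 0x12]
t2 = [0x5c, 0x6b, 0xba, 0x03, 0x6b, 0x6b, 0x5c, 0x12]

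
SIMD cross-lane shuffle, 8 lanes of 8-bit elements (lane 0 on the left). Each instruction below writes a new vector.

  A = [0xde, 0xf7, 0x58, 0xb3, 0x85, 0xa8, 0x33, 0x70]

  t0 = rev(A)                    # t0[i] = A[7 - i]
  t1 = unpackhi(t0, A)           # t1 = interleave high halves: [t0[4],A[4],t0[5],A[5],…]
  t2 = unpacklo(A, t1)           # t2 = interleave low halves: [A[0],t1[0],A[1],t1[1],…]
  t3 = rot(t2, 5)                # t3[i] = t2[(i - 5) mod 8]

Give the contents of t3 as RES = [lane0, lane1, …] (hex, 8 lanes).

→ t0 |70|33|a8|85|b3|58|f7|de|
→ t1 |b3|85|58|a8|f7|33|de|70|
→ t2 |de|b3|f7|85|58|58|b3|a8|
→ t3 |85|58|58|b3|a8|de|b3|f7|

RES = [0x85, 0x58, 0x58, 0xb3, 0xa8, 0xde, 0xb3, 0xf7]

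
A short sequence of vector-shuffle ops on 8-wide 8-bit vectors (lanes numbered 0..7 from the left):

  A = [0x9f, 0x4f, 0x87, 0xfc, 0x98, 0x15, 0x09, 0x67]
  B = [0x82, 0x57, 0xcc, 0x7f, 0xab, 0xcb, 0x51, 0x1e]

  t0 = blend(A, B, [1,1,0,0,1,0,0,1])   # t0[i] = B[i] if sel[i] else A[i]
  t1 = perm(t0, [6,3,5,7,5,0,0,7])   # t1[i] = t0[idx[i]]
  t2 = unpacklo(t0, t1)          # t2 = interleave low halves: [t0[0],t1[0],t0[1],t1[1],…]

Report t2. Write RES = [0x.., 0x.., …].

RES = [ 0x82  0x09  0x57  0xfc  0x87  0x15  0xfc  0x1e ]

→ t0 |82|57|87|fc|ab|15|09|1e|
→ t1 |09|fc|15|1e|15|82|82|1e|
→ t2 |82|09|57|fc|87|15|fc|1e|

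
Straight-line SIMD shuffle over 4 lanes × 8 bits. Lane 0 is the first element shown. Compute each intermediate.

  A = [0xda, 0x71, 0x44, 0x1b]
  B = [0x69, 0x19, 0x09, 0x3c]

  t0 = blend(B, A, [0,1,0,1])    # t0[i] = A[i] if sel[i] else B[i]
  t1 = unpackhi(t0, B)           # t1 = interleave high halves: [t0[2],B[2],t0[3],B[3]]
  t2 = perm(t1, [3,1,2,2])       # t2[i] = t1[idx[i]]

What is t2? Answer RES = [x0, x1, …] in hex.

RES = [0x3c, 0x09, 0x1b, 0x1b]

→ t0 |69|71|09|1b|
→ t1 |09|09|1b|3c|
→ t2 |3c|09|1b|1b|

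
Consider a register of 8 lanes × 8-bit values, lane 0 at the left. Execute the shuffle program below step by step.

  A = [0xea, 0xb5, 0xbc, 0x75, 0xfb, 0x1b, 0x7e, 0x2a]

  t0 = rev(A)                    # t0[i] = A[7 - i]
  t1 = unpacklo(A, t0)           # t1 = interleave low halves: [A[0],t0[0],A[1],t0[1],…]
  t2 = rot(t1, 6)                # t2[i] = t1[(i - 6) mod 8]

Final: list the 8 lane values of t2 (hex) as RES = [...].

  t0: 2a 7e 1b fb 75 bc b5 ea
  t1: ea 2a b5 7e bc 1b 75 fb
  t2: b5 7e bc 1b 75 fb ea 2a

RES = [ 0xb5  0x7e  0xbc  0x1b  0x75  0xfb  0xea  0x2a ]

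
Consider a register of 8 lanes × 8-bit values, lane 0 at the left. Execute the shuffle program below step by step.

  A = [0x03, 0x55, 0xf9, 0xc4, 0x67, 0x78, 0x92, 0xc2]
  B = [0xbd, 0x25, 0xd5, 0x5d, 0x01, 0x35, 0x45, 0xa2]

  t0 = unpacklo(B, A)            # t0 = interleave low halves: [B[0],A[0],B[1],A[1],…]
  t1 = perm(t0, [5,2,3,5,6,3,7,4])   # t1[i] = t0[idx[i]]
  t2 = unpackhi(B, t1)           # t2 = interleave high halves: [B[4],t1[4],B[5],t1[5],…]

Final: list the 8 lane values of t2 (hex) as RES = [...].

t0 = [0xbd, 0x03, 0x25, 0x55, 0xd5, 0xf9, 0x5d, 0xc4]
t1 = [0xf9, 0x25, 0x55, 0xf9, 0x5d, 0x55, 0xc4, 0xd5]
t2 = [0x01, 0x5d, 0x35, 0x55, 0x45, 0xc4, 0xa2, 0xd5]

RES = [0x01, 0x5d, 0x35, 0x55, 0x45, 0xc4, 0xa2, 0xd5]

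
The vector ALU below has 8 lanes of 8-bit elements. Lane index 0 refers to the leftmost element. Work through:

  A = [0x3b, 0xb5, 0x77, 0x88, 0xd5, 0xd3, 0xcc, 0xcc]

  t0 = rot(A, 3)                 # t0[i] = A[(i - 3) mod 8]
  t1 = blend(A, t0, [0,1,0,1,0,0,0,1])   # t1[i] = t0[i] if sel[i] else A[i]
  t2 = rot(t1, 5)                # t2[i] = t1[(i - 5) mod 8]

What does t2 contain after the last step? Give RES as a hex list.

RES = [0x3b, 0xd5, 0xd3, 0xcc, 0xd5, 0x3b, 0xcc, 0x77]

→ t0 |d3|cc|cc|3b|b5|77|88|d5|
→ t1 |3b|cc|77|3b|d5|d3|cc|d5|
→ t2 |3b|d5|d3|cc|d5|3b|cc|77|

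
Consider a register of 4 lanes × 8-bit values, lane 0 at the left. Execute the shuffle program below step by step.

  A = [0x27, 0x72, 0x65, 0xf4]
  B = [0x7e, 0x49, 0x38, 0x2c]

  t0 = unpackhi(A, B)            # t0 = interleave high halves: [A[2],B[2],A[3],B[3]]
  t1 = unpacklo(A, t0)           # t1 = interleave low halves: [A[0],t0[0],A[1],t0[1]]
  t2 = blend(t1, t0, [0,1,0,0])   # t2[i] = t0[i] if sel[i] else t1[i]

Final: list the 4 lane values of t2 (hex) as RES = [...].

RES = [ 0x27  0x38  0x72  0x38 ]

  t0: 65 38 f4 2c
  t1: 27 65 72 38
  t2: 27 38 72 38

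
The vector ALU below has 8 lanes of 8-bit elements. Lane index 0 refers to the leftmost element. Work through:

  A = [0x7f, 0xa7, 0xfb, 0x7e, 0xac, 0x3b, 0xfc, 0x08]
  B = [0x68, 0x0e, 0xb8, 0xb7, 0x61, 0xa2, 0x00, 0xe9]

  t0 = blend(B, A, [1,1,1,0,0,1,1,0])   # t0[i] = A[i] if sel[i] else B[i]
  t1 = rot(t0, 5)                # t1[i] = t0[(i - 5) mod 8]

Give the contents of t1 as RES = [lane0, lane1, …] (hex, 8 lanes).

RES = [ 0xb7  0x61  0x3b  0xfc  0xe9  0x7f  0xa7  0xfb ]

→ t0 |7f|a7|fb|b7|61|3b|fc|e9|
→ t1 |b7|61|3b|fc|e9|7f|a7|fb|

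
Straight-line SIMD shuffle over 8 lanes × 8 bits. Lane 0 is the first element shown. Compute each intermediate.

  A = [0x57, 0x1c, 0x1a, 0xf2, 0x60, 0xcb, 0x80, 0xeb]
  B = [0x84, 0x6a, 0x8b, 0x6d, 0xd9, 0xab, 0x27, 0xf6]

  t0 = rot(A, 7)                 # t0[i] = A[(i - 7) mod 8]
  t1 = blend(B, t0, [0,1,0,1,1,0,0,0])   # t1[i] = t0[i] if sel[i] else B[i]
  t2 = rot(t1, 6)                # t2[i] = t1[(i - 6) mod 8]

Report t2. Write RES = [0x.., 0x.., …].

→ t0 |1c|1a|f2|60|cb|80|eb|57|
→ t1 |84|1a|8b|60|cb|ab|27|f6|
→ t2 |8b|60|cb|ab|27|f6|84|1a|

RES = [0x8b, 0x60, 0xcb, 0xab, 0x27, 0xf6, 0x84, 0x1a]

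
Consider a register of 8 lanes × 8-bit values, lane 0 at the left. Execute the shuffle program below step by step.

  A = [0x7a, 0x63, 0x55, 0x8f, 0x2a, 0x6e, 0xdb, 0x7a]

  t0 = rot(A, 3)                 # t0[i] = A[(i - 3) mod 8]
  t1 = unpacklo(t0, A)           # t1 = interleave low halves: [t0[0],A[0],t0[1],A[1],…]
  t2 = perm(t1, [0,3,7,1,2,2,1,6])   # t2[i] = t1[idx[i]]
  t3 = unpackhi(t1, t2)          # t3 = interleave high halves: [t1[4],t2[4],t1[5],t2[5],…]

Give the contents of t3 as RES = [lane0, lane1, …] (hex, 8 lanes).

RES = [0x7a, 0xdb, 0x55, 0xdb, 0x7a, 0x7a, 0x8f, 0x7a]

→ t0 |6e|db|7a|7a|63|55|8f|2a|
→ t1 |6e|7a|db|63|7a|55|7a|8f|
→ t2 |6e|63|8f|7a|db|db|7a|7a|
→ t3 |7a|db|55|db|7a|7a|8f|7a|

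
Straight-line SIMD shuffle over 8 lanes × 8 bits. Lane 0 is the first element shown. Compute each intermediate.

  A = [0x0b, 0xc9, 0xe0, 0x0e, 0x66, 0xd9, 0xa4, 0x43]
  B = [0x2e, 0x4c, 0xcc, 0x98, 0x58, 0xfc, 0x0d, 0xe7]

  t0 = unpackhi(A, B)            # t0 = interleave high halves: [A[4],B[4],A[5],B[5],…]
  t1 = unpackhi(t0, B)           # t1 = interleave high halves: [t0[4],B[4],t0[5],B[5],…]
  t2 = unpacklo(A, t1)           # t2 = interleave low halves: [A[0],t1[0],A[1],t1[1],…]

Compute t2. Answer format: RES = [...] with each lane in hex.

RES = [0x0b, 0xa4, 0xc9, 0x58, 0xe0, 0x0d, 0x0e, 0xfc]

  t0: 66 58 d9 fc a4 0d 43 e7
  t1: a4 58 0d fc 43 0d e7 e7
  t2: 0b a4 c9 58 e0 0d 0e fc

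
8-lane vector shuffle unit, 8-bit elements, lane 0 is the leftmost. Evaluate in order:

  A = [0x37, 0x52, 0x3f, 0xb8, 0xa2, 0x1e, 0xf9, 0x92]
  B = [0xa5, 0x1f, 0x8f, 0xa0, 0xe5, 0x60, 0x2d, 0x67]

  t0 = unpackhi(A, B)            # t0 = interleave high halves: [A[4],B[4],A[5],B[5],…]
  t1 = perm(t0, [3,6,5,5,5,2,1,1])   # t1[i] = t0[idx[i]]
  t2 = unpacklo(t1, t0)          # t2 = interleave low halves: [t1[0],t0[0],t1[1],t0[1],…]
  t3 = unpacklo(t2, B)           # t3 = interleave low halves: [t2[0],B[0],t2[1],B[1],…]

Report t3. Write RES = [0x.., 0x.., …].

RES = [0x60, 0xa5, 0xa2, 0x1f, 0x92, 0x8f, 0xe5, 0xa0]

→ t0 |a2|e5|1e|60|f9|2d|92|67|
→ t1 |60|92|2d|2d|2d|1e|e5|e5|
→ t2 |60|a2|92|e5|2d|1e|2d|60|
→ t3 |60|a5|a2|1f|92|8f|e5|a0|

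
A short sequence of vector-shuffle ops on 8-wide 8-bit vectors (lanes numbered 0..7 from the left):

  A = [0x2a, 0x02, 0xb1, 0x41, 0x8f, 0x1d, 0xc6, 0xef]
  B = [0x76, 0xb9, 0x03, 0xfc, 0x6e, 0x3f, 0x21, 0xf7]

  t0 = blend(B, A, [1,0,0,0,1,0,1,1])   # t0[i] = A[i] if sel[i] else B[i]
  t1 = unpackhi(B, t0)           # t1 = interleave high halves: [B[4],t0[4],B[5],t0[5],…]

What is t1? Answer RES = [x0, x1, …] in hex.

RES = [ 0x6e  0x8f  0x3f  0x3f  0x21  0xc6  0xf7  0xef ]

t0 = [0x2a, 0xb9, 0x03, 0xfc, 0x8f, 0x3f, 0xc6, 0xef]
t1 = [0x6e, 0x8f, 0x3f, 0x3f, 0x21, 0xc6, 0xf7, 0xef]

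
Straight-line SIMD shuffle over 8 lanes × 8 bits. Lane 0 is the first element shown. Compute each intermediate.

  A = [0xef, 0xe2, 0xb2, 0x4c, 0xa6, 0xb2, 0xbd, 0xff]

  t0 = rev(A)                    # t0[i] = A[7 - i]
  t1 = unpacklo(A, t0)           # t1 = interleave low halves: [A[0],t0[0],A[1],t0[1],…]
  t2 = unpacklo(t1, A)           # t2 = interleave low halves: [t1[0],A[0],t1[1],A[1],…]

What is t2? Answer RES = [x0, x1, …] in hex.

RES = [0xef, 0xef, 0xff, 0xe2, 0xe2, 0xb2, 0xbd, 0x4c]

  t0: ff bd b2 a6 4c b2 e2 ef
  t1: ef ff e2 bd b2 b2 4c a6
  t2: ef ef ff e2 e2 b2 bd 4c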